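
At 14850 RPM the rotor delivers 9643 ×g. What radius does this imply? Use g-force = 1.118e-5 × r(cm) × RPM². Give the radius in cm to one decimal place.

≈ 3.9 cm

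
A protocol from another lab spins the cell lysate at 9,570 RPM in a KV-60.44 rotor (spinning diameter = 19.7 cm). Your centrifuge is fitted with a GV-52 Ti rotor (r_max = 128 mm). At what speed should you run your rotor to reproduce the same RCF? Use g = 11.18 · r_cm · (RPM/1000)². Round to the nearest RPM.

Original rotor: r = 19.7 / 2 = 9.85 cm
RCF_original = 11.18 × 9.85 × (9.57)² = 11.18 × 9.85 × 91.5849 ≈ 10,085.6 × g
Your rotor: r = 128 mm = 12.8 cm
10,085.6 = 11.18 × 12.8 × (N/1000)²
(N/1000)² = 10,085.6 / 143.104 = 70.47742
N = 1000 × √70.47742 ≈ 8,395.1

8395 RPM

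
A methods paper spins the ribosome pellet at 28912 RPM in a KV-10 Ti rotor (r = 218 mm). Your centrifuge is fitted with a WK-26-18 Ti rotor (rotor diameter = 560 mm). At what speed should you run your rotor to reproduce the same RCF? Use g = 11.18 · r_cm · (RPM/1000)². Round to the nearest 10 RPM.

25510 RPM

Original rotor: r = 218 mm = 21.8 cm
RCF_original = 11.18 × 21.8 × (28.912)² = 11.18 × 21.8 × 835.903744 ≈ 203,729.8 × g
Your rotor: r = 560 mm / 2 = 280 mm = 28 cm
203,729.8 = 11.18 × 28 × (N/1000)²
(N/1000)² = 203,729.8 / 313.04 = 650.8108
N = 1000 × √650.8108 ≈ 25,511.0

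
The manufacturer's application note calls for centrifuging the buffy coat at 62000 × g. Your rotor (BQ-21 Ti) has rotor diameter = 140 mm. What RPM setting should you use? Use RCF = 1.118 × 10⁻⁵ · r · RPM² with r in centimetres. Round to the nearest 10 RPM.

28150 RPM

r = 140 mm / 2 = 70 mm = 7 cm
RCF = 1.118 × 10⁻⁵ × r × N²
62,000 = 1.118 × 10⁻⁵ × 7 × N²
N² = 62,000 / (7.826 × 10⁻⁵) = 792,231,025
N ≈ √792,231,025 ≈ 28,146.6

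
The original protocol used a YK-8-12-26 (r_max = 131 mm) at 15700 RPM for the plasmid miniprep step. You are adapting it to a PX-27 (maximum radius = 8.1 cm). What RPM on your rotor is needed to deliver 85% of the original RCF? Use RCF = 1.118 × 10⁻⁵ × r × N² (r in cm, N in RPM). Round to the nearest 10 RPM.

≈ 18410 RPM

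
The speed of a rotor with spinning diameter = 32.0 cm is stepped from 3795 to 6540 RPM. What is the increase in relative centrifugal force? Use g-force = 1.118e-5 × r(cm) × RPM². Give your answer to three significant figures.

r = 32.0 / 2 = 16 cm
RCF₁ = 1.118 × 10⁻⁵ × 16 × (3795)² = 1.118 × 10⁻⁵ × 16 × 14,402,025 ≈ 2,576.2 × g
RCF₂ = 1.118 × 10⁻⁵ × 16 × (6540)² = 1.118 × 10⁻⁵ × 16 × 42,771,600 ≈ 7,651 × g
Increase = 7,651 − 2,576.2 = 5,074.8

≈ 5070 g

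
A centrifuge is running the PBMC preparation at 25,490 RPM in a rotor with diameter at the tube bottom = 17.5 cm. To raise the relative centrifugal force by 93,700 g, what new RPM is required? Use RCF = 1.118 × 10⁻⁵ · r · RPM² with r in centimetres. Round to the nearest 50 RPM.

40100 RPM

r = 17.5 / 2 = 8.75 cm
Current RCF = 1.118 × 10⁻⁵ × 8.75 × (25490)² = 1.118 × 10⁻⁵ × 8.75 × 649,740,100 ≈ 63,560.8 × g
Target RCF = 63,560.8 + 93,700 = 157,260.8 × g
N² = 157,260.8 / (9.7825 × 10⁻⁵) = 1,607,572,706
N ≈ √1,607,572,706 ≈ 40,094.5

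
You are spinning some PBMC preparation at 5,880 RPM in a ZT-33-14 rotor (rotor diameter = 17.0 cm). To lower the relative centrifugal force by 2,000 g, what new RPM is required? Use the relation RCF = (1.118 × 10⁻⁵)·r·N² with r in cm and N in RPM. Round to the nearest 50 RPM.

≈ 3700 RPM

r = 17.0 / 2 = 8.5 cm
Current RCF = 1.118 × 10⁻⁵ × 8.5 × (5880)² = 1.118 × 10⁻⁵ × 8.5 × 34,574,400 ≈ 3,285.6 × g
Target RCF = 3,285.6 − 2,000 = 1,285.6 × g
N² = 1,285.6 / (9.503 × 10⁻⁵) = 13,528,359
N ≈ √13,528,359 ≈ 3,678.1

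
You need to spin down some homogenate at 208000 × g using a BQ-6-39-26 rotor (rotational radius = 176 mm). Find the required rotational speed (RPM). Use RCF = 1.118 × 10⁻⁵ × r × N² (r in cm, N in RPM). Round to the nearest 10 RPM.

r = 176 mm = 17.6 cm
208,000 = 1.118 × 10⁻⁵ × 17.6 × N²
N² = 208,000 / (19.6768 × 10⁻⁵) = 1,057,082,452
N ≈ √1,057,082,452 ≈ 32,512.8

32510 RPM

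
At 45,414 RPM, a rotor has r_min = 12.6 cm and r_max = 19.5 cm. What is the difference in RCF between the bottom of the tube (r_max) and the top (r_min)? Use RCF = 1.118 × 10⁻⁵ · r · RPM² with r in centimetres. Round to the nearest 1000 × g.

RCF_max = 1.118 × 10⁻⁵ × 19.5 × (45414)² = 1.118 × 10⁻⁵ × 19.5 × 2,062,431,396 ≈ 449,630.7 × g
RCF_min = 1.118 × 10⁻⁵ × 12.6 × (45414)² = 1.118 × 10⁻⁵ × 12.6 × 2,062,431,396 ≈ 290,530.6 × g
ΔRCF = 449,630.7 − 290,530.6 = 159,100.1

159000 g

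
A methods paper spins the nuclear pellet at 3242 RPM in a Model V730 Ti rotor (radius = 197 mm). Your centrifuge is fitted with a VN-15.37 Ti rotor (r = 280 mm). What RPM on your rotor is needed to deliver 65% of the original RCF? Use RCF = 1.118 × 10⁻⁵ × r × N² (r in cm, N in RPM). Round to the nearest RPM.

2192 RPM

Original rotor: r = 197 mm = 19.7 cm
RCF = 1.118 × 10⁻⁵ × r × N²
RCF_original = 1.118 × 10⁻⁵ × 19.7 × (3242)² = 1.118 × 10⁻⁵ × 19.7 × 10,510,564 ≈ 2,314.9 × g
Target RCF = 0.65 × 2,314.9 ≈ 1,504.7 × g
Your rotor: r = 280 mm = 28.0 cm
1,504.7 = 1.118 × 10⁻⁵ × 28 × N²
N² = 1,504.7 / (31.304 × 10⁻⁵) = 4,806,734
N ≈ √4,806,734 ≈ 2,192.4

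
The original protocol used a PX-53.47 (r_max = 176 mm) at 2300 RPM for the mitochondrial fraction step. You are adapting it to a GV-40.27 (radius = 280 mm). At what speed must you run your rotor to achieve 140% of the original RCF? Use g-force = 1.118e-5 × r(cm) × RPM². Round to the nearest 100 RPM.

2200 RPM

Original rotor: r = 176 mm = 17.6 cm
RCF = 1.118 × 10⁻⁵ × r × N²
RCF_original = 1.118 × 10⁻⁵ × 17.6 × (2300)² = 1.118 × 10⁻⁵ × 17.6 × 5,290,000 ≈ 1,040.9 × g
Target RCF = 1.4 × 1,040.9 ≈ 1,457.3 × g
Your rotor: r = 280 mm = 28.0 cm
1,457.3 = 1.118 × 10⁻⁵ × 28 × N²
N² = 1,457.3 / (31.304 × 10⁻⁵) = 4,655,316
N ≈ √4,655,316 ≈ 2,157.6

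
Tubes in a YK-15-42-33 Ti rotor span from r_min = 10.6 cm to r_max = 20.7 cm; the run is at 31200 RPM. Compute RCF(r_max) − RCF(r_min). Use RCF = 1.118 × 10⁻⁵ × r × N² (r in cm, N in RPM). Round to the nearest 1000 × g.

RCF_max = 1.118 × 10⁻⁵ × 20.7 × (31200)² = 1.118 × 10⁻⁵ × 20.7 × 973,440,000 ≈ 225,279.3 × g
RCF_min = 1.118 × 10⁻⁵ × 10.6 × (31200)² = 1.118 × 10⁻⁵ × 10.6 × 973,440,000 ≈ 115,360.4 × g
ΔRCF = 225,279.3 − 115,360.4 = 109,918.9

110000 ×g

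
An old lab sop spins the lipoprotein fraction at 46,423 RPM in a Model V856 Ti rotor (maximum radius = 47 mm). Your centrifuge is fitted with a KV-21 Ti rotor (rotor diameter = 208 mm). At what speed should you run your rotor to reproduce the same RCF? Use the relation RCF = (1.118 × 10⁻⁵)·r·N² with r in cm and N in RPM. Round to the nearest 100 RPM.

≈ 31200 RPM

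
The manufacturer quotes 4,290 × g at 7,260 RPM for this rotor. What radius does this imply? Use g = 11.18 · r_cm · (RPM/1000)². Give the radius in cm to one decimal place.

≈ 7.3 cm

RCF = 11.18 × r × (N/1000)²
4290 = 11.18 × r × (7.26)²
r = 4290 / (11.18 × 52.7076) = 4290 / 589.271 ≈ 7.280 cm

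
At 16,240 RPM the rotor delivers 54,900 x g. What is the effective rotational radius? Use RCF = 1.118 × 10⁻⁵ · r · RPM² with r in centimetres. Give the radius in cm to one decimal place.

RCF = 1.118 × 10⁻⁵ × r × N²
54900 = 1.118 × 10⁻⁵ × r × (16240)²
r = 54900 / (1.118 × 10⁻⁵ × 263,737,600) = 54900 / 2948.586 ≈ 18.619 cm

18.6 cm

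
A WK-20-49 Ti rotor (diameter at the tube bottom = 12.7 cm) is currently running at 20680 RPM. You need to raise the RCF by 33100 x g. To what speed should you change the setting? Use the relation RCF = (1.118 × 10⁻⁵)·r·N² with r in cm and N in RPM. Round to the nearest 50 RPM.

29900 RPM

r = 12.7 / 2 = 6.35 cm
Current RCF = 1.118 × 10⁻⁵ × 6.35 × (20680)² = 1.118 × 10⁻⁵ × 6.35 × 427,662,400 ≈ 30,361 × g
Target RCF = 30,361 + 33,100 = 63,461 × g
N² = 63,461 / (7.0993 × 10⁻⁵) = 893,905,033
N ≈ √893,905,033 ≈ 29,898.2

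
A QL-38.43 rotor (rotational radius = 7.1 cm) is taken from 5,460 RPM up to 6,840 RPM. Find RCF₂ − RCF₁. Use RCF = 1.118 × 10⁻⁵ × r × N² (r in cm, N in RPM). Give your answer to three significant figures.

RCF₁ = 1.118 × 10⁻⁵ × 7.1 × (5460)² = 1.118 × 10⁻⁵ × 7.1 × 29,811,600 ≈ 2,366.4 × g
RCF₂ = 1.118 × 10⁻⁵ × 7.1 × (6840)² = 1.118 × 10⁻⁵ × 7.1 × 46,785,600 ≈ 3,713.7 × g
Increase = 3,713.7 − 2,366.4 = 1,347.3

≈ 1350 g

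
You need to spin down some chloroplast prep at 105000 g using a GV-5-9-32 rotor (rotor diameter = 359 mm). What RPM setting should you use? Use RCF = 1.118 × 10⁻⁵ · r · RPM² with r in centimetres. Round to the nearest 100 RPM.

N ≈ 22900 RPM

r = 359 mm / 2 = 179.5 mm = 17.95 cm
RCF = 1.118 × 10⁻⁵ × r × N²
105,000 = 1.118 × 10⁻⁵ × 17.95 × N²
N² = 105,000 / (20.0681 × 10⁻⁵) = 523,218,441
N ≈ √523,218,441 ≈ 22,874.0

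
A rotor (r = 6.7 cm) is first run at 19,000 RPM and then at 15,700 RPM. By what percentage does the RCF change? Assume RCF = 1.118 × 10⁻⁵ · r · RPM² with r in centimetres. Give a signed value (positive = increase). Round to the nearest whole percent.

-32%

RCF ∝ N², so the ratio is (15700/19000)² = (0.826316)² = 0.6828.
Change = 0.6828 − 1 = -0.3172 → -31.7%.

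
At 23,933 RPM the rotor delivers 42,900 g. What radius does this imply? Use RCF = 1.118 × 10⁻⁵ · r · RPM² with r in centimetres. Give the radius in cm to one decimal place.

RCF = 1.118 × 10⁻⁵ × r × N²
42900 = 1.118 × 10⁻⁵ × r × (23933)²
r = 42900 / (1.118 × 10⁻⁵ × 572,788,489) = 42900 / 6403.775 ≈ 6.699 cm

r ≈ 6.7 cm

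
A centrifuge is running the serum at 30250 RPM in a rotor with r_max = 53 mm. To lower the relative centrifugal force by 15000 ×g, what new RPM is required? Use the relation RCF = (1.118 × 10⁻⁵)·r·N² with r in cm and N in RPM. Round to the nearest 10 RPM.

N₂ ≈ 25730 RPM

r = 53 mm = 5.3 cm
Current RCF = 1.118 × 10⁻⁵ × 5.3 × (30250)² = 1.118 × 10⁻⁵ × 5.3 × 915,062,500 ≈ 54,221.1 × g
Target RCF = 54,221.1 − 15,000 = 39,221.1 × g
N² = 39,221.1 / (5.9254 × 10⁻⁵) = 661,914,807
N ≈ √661,914,807 ≈ 25,727.7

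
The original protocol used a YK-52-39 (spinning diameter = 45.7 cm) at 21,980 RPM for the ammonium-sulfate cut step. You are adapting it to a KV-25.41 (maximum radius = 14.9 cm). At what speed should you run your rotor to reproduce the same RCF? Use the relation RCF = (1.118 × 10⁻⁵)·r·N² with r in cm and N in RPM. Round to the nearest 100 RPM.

Original rotor: r = 45.7 / 2 = 22.85 cm
RCF_original = 1.118 × 10⁻⁵ × 22.85 × (21980)² = 1.118 × 10⁻⁵ × 22.85 × 483,120,400 ≈ 123,419.4 × g
123,419.4 = 1.118 × 10⁻⁵ × 14.9 × N²
N² = 123,419.4 / (16.6582 × 10⁻⁵) = 740,892,774
N ≈ √740,892,774 ≈ 27,219.3

27200 RPM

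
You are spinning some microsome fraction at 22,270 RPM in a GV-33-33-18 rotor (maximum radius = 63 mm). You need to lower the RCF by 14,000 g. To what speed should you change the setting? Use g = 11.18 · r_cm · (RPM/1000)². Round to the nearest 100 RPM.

r = 63 mm = 6.3 cm
Current RCF = 11.18 × 6.3 × (22.27)² = 11.18 × 6.3 × 495.9529 ≈ 34,931.9 × g
Target RCF = 34,931.9 − 14,000 = 20,931.9 × g
(N/1000)² = 20,931.9 / 70.434 = 297.1846
N = 1000 × √297.1846 ≈ 17,239.0

≈ 17200 RPM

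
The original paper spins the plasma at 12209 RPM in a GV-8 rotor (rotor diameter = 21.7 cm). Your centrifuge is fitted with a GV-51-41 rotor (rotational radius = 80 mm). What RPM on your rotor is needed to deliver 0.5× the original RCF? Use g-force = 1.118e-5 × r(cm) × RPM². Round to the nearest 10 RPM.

Original rotor: r = 21.7 / 2 = 10.85 cm
RCF_original = 1.118 × 10⁻⁵ × 10.85 × (12209)² = 1.118 × 10⁻⁵ × 10.85 × 149,059,681 ≈ 18,081.4 × g
Target RCF = 0.5 × 18,081.4 ≈ 9,040.7 × g
Your rotor: r = 80 mm = 8.0 cm
9,040.7 = 1.118 × 10⁻⁵ × 8 × N²
N² = 9,040.7 / (8.944 × 10⁻⁵) = 101,081,172
N ≈ √101,081,172 ≈ 10,053.9

≈ 10050 RPM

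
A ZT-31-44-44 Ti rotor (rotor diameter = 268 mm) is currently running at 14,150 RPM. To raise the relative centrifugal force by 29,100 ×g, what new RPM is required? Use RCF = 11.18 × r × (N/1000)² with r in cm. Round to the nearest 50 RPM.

N₂ ≈ 19850 RPM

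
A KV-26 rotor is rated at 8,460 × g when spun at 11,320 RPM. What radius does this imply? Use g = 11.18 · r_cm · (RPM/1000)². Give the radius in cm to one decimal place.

RCF = 11.18 × r × (N/1000)²
8460 = 11.18 × r × (11.32)²
r = 8460 / (11.18 × 128.1424) = 8460 / 1432.632 ≈ 5.905 cm

5.9 cm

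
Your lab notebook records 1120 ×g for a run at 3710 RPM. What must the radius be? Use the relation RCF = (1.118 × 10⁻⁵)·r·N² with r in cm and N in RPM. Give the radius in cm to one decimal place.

1120 = 1.118 × 10⁻⁵ × r × (3710)²
r = 1120 / (1.118 × 10⁻⁵ × 13,764,100) = 1120 / 153.8826 ≈ 7.278 cm

7.3 cm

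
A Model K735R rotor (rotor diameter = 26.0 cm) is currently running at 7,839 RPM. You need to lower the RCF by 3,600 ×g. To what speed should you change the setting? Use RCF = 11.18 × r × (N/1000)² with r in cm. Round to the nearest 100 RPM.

r = 26.0 / 2 = 13 cm
Current RCF = 11.18 × 13 × (7.839)² = 11.18 × 13 × 61.449921 ≈ 8,931.1 × g
Target RCF = 8,931.1 − 3,600 = 5,331.1 × g
(N/1000)² = 5,331.1 / 145.34 = 36.6802
N = 1000 × √36.6802 ≈ 6,056.4

≈ 6100 RPM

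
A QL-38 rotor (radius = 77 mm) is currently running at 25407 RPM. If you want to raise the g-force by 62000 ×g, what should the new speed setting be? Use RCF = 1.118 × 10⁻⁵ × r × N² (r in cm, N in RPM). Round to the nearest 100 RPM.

r = 77 mm = 7.7 cm
Current RCF = 1.118 × 10⁻⁵ × 7.7 × (25407)² = 1.118 × 10⁻⁵ × 7.7 × 645,515,649 ≈ 55,569.9 × g
Target RCF = 55,569.9 + 62,000 = 117,569.9 × g
N² = 117,569.9 / (8.6086 × 10⁻⁵) = 1,365,726,134
N ≈ √1,365,726,134 ≈ 36,955.7

≈ 37000 RPM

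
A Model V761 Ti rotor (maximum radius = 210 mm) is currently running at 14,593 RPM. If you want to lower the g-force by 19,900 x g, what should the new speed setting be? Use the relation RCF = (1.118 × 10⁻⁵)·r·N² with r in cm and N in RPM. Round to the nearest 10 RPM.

r = 210 mm = 21.0 cm
Current RCF = 1.118 × 10⁻⁵ × 21 × (14593)² = 1.118 × 10⁻⁵ × 21 × 212,955,649 ≈ 49,997.7 × g
Target RCF = 49,997.7 − 19,900 = 30,097.7 × g
N² = 30,097.7 / (23.478 × 10⁻⁵) = 128,195,332
N ≈ √128,195,332 ≈ 11,322.3

11320 RPM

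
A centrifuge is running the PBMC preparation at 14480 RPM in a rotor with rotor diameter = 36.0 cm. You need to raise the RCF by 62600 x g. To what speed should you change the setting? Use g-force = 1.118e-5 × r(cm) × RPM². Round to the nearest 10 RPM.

r = 36.0 / 2 = 18 cm
Current RCF = 1.118 × 10⁻⁵ × 18 × (14480)² = 1.118 × 10⁻⁵ × 18 × 209,670,400 ≈ 42,194.1 × g
Target RCF = 42,194.1 + 62,600 = 104,794.1 × g
N² = 104,794.1 / (20.124 × 10⁻⁵) = 520,741,900
N ≈ √520,741,900 ≈ 22,819.8

N₂ ≈ 22820 RPM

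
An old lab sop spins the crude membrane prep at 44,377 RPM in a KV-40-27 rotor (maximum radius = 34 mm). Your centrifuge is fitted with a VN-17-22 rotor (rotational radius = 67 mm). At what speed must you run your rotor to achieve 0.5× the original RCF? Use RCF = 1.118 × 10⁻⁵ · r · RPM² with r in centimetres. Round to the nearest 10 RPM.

22350 RPM

Original rotor: r = 34 mm = 3.4 cm
RCF_original = 1.118 × 10⁻⁵ × 3.4 × (44377)² = 1.118 × 10⁻⁵ × 3.4 × 1,969,318,129 ≈ 74,857.7 × g
Target RCF = 0.5 × 74,857.7 ≈ 37,428.8 × g
Your rotor: r = 67 mm = 6.7 cm
37,428.8 = 1.118 × 10⁻⁵ × 6.7 × N²
N² = 37,428.8 / (7.4906 × 10⁻⁵) = 499,676,928
N ≈ √499,676,928 ≈ 22,353.5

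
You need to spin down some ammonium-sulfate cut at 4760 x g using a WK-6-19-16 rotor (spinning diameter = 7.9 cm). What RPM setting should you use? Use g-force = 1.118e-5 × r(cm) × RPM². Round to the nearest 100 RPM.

r = 7.9 / 2 = 3.95 cm
4,760 = 1.118 × 10⁻⁵ × 3.95 × N²
N² = 4,760 / (4.4161 × 10⁻⁵) = 107,787,414
N ≈ √107,787,414 ≈ 10,382.1

≈ 10400 RPM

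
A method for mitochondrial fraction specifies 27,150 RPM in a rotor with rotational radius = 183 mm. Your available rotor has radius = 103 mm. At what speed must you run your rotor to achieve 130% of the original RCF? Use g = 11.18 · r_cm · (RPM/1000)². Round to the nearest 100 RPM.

≈ 41300 RPM

Original rotor: r = 183 mm = 18.3 cm
RCF_original = 11.18 × 18.3 × (27.15)² = 11.18 × 18.3 × 737.1225 ≈ 150,810.8 × g
Target RCF = 1.3 × 150,810.8 ≈ 196,054 × g
Your rotor: r = 103 mm = 10.3 cm
196,054 = 11.18 × 10.3 × (N/1000)²
(N/1000)² = 196,054 / 115.154 = 1702.537
N = 1000 × √1702.537 ≈ 41,261.8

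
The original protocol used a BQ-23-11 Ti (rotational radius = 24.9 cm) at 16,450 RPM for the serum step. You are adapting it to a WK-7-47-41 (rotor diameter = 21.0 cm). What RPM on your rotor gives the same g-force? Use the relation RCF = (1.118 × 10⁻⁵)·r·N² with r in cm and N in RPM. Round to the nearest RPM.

RCF_original = 1.118 × 10⁻⁵ × 24.9 × (16450)² = 1.118 × 10⁻⁵ × 24.9 × 270,602,500 ≈ 75,330.9 × g
Your rotor: r = 21.0 / 2 = 10.5 cm
75,330.9 = 1.118 × 10⁻⁵ × 10.5 × N²
N² = 75,330.9 / (11.739 × 10⁻⁵) = 641,714,797
N ≈ √641,714,797 ≈ 25,332.1

25332 RPM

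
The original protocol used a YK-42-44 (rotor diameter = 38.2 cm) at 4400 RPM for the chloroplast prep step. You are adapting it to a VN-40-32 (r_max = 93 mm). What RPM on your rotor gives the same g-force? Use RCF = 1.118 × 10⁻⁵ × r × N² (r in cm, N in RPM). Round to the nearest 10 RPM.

≈ 6310 RPM

Original rotor: r = 38.2 / 2 = 19.1 cm
RCF_original = 1.118 × 10⁻⁵ × 19.1 × (4400)² = 1.118 × 10⁻⁵ × 19.1 × 19,360,000 ≈ 4,134.1 × g
Your rotor: r = 93 mm = 9.3 cm
4,134.1 = 1.118 × 10⁻⁵ × 9.3 × N²
N² = 4,134.1 / (10.3974 × 10⁻⁵) = 39,760,902
N ≈ √39,760,902 ≈ 6,305.6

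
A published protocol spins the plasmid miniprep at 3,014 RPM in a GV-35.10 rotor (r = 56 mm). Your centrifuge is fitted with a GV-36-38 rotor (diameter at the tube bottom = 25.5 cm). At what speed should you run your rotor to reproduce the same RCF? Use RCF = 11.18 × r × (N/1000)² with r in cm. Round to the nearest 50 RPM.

≈ 2000 RPM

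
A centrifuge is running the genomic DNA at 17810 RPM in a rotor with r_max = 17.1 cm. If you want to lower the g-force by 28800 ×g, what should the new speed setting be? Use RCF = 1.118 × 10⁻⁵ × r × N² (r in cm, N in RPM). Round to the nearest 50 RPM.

N₂ ≈ 12900 RPM

Current RCF = 1.118 × 10⁻⁵ × 17.1 × (17810)² = 1.118 × 10⁻⁵ × 17.1 × 317,196,100 ≈ 60,640.9 × g
Target RCF = 60,640.9 − 28,800 = 31,840.9 × g
N² = 31,840.9 / (19.1178 × 10⁻⁵) = 166,551,068
N ≈ √166,551,068 ≈ 12,905.5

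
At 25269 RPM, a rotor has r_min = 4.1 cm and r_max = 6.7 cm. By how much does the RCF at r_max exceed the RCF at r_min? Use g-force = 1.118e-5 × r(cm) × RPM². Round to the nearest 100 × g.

18600 x g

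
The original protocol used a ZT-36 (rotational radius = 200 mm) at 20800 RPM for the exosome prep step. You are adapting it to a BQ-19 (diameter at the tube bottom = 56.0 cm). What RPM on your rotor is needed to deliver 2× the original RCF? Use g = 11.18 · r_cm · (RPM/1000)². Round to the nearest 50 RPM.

Original rotor: r = 200 mm = 20.0 cm
RCF = 11.18 × r × (N/1000)²
RCF_original = 11.18 × 20 × (20.8)² = 11.18 × 20 × 432.64 ≈ 96,738.3 × g
Target RCF = 2 × 96,738.3 ≈ 193,476.6 × g
Your rotor: r = 56.0 / 2 = 28 cm
193,476.6 = 11.18 × 28 × (N/1000)²
(N/1000)² = 193,476.6 / 313.04 = 618.0571
N = 1000 × √618.0571 ≈ 24,860.8

24850 RPM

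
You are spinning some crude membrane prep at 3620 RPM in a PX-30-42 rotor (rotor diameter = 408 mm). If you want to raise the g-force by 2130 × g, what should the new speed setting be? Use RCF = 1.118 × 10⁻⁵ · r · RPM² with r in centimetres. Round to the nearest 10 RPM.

r = 408 mm / 2 = 204 mm = 20.4 cm
Current RCF = 1.118 × 10⁻⁵ × 20.4 × (3620)² = 1.118 × 10⁻⁵ × 20.4 × 13,104,400 ≈ 2,988.7 × g
Target RCF = 2,988.7 + 2,130 = 5,118.7 × g
N² = 5,118.7 / (22.8072 × 10⁻⁵) = 22,443,351
N ≈ √22,443,351 ≈ 4,737.4

≈ 4740 RPM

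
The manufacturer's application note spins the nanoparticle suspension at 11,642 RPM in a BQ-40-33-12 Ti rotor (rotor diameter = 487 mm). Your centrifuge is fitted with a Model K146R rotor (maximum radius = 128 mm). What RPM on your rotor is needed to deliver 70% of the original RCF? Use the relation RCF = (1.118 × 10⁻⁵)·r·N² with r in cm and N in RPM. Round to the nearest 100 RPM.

Original rotor: r = 487 mm / 2 = 243.5 mm = 24.35 cm
RCF_original = 1.118 × 10⁻⁵ × 24.35 × (11642)² = 1.118 × 10⁻⁵ × 24.35 × 135,536,164 ≈ 36,897.4 × g
Target RCF = 0.7 × 36,897.4 ≈ 25,828.2 × g
Your rotor: r = 128 mm = 12.8 cm
25,828.2 = 1.118 × 10⁻⁵ × 12.8 × N²
N² = 25,828.2 / (14.3104 × 10⁻⁵) = 180,485,521
N ≈ √180,485,521 ≈ 13,434.5

≈ 13400 RPM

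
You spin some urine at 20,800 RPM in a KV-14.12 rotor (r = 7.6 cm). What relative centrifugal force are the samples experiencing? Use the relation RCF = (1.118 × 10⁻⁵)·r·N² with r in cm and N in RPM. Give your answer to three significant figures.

RCF = 1.118 × 10⁻⁵ × 7.6 × (20800)² = 1.118 × 10⁻⁵ × 7.6 × 432,640,000 ≈ 36,760.6 × g

RCF ≈ 36800 ×g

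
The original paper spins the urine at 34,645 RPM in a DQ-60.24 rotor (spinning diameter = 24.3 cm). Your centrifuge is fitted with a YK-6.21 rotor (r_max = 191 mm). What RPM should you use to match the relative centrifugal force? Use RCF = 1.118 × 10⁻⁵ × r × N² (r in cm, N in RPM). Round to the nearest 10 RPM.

≈ 27630 RPM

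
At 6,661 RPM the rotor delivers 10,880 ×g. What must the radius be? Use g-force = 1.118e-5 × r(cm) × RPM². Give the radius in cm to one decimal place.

≈ 21.9 cm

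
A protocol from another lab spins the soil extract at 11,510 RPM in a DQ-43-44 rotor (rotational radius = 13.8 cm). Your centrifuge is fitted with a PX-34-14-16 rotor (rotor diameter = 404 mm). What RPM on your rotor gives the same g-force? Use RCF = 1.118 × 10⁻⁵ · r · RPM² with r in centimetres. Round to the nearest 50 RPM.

≈ 9500 RPM

RCF_original = 1.118 × 10⁻⁵ × 13.8 × (11510)² = 1.118 × 10⁻⁵ × 13.8 × 132,480,100 ≈ 20,439.6 × g
Your rotor: r = 404 mm / 2 = 202 mm = 20.2 cm
20,439.6 = 1.118 × 10⁻⁵ × 20.2 × N²
N² = 20,439.6 / (22.5836 × 10⁻⁵) = 90,506,385
N ≈ √90,506,385 ≈ 9,513.5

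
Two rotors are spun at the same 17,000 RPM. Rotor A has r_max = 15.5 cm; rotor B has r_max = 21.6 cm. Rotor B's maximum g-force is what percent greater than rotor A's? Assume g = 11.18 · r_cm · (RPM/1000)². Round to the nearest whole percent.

At equal RPM, RCF scales linearly with r: ratio = 21.6 / 15.5 = 1.3935.
So rotor B delivers 39.4% more g-force.

39%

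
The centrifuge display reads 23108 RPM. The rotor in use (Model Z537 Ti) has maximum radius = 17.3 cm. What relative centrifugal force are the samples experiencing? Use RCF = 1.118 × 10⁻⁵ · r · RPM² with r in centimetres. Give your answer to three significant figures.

≈ 103000 x g

RCF = 1.118 × 10⁻⁵ × 17.3 × (23108)² = 1.118 × 10⁻⁵ × 17.3 × 533,979,664 ≈ 103,279.1 × g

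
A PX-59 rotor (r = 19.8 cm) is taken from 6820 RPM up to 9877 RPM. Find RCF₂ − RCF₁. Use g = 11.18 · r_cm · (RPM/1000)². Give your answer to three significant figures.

RCF₁ = 11.18 × 19.8 × (6.82)² = 11.18 × 19.8 × 46.5124 ≈ 10,296.2 × g
RCF₂ = 11.18 × 19.8 × (9.877)² = 11.18 × 19.8 × 97.555129 ≈ 21,595.2 × g
Increase = 21,595.2 − 10,296.2 = 11,299

≈ 11300 x g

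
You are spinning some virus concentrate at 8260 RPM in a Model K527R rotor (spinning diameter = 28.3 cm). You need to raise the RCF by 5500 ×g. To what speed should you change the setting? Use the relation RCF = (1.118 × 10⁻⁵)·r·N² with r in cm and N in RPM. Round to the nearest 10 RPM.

N₂ ≈ 10150 RPM

r = 28.3 / 2 = 14.15 cm
Current RCF = 1.118 × 10⁻⁵ × 14.15 × (8260)² = 1.118 × 10⁻⁵ × 14.15 × 68,227,600 ≈ 10,793.4 × g
Target RCF = 10,793.4 + 5,500 = 16,293.4 × g
N² = 16,293.4 / (15.8197 × 10⁻⁵) = 102,994,368
N ≈ √102,994,368 ≈ 10,148.6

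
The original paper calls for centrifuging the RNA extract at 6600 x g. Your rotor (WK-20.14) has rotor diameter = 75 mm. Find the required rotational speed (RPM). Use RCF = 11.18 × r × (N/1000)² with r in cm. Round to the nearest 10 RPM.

12550 RPM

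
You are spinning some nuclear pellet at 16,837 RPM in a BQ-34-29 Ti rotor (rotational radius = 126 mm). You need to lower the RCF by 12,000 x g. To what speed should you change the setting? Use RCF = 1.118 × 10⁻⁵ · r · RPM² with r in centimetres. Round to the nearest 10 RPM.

≈ 14080 RPM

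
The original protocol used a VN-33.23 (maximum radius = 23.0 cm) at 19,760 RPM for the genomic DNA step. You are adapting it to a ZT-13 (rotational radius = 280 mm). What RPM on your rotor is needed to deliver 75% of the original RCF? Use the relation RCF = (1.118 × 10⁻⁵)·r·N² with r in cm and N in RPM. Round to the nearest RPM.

15510 RPM

RCF_original = 1.118 × 10⁻⁵ × 23 × (19760)² = 1.118 × 10⁻⁵ × 23 × 390,457,600 ≈ 100,402.3 × g
Target RCF = 0.75 × 100,402.3 ≈ 75,301.7 × g
Your rotor: r = 280 mm = 28.0 cm
75,301.7 = 1.118 × 10⁻⁵ × 28 × N²
N² = 75,301.7 / (31.304 × 10⁻⁵) = 240,549,770
N ≈ √240,549,770 ≈ 15,509.7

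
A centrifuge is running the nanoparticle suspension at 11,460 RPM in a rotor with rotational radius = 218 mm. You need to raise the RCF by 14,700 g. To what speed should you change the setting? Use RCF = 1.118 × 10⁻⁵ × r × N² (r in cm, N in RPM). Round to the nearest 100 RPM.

r = 218 mm = 21.8 cm
Current RCF = 1.118 × 10⁻⁵ × 21.8 × (11460)² = 1.118 × 10⁻⁵ × 21.8 × 131,331,600 ≈ 32,008.7 × g
Target RCF = 32,008.7 + 14,700 = 46,708.7 × g
N² = 46,708.7 / (24.3724 × 10⁻⁵) = 191,645,878
N ≈ √191,645,878 ≈ 13,843.6

13800 RPM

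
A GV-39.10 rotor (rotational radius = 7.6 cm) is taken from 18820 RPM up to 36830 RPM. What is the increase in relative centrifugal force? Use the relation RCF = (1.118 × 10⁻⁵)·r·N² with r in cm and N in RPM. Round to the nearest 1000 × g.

85000 × g

RCF₁ = 1.118 × 10⁻⁵ × 7.6 × (18820)² = 1.118 × 10⁻⁵ × 7.6 × 354,192,400 ≈ 30,095 × g
RCF₂ = 1.118 × 10⁻⁵ × 7.6 × (36830)² = 1.118 × 10⁻⁵ × 7.6 × 1,356,448,900 ≈ 115,254.8 × g
Increase = 115,254.8 − 30,095 = 85,159.8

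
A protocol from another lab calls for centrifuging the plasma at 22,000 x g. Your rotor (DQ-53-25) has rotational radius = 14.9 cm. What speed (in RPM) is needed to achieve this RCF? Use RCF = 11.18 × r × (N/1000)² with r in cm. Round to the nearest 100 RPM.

11500 RPM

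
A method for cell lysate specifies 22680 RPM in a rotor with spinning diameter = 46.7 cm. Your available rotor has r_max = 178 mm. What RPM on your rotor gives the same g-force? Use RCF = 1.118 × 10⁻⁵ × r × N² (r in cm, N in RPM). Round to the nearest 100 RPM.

Original rotor: r = 46.7 / 2 = 23.35 cm
RCF_original = 1.118 × 10⁻⁵ × 23.35 × (22680)² = 1.118 × 10⁻⁵ × 23.35 × 514,382,400 ≈ 134,281.1 × g
Your rotor: r = 178 mm = 17.8 cm
134,281.1 = 1.118 × 10⁻⁵ × 17.8 × N²
N² = 134,281.1 / (19.9004 × 10⁻⁵) = 674,765,834
N ≈ √674,765,834 ≈ 25,976.3

26000 RPM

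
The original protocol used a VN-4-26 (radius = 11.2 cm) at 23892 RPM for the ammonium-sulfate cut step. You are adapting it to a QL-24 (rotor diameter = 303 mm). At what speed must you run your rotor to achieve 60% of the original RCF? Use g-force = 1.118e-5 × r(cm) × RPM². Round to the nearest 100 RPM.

RCF_original = 1.118 × 10⁻⁵ × 11.2 × (23892)² = 1.118 × 10⁻⁵ × 11.2 × 570,827,664 ≈ 71,476.8 × g
Target RCF = 0.6 × 71,476.8 ≈ 42,886.1 × g
Your rotor: r = 303 mm / 2 = 151.5 mm = 15.15 cm
42,886.1 = 1.118 × 10⁻⁵ × 15.15 × N²
N² = 42,886.1 / (16.9377 × 10⁻⁵) = 253,199,077
N ≈ √253,199,077 ≈ 15,912.2

≈ 15900 RPM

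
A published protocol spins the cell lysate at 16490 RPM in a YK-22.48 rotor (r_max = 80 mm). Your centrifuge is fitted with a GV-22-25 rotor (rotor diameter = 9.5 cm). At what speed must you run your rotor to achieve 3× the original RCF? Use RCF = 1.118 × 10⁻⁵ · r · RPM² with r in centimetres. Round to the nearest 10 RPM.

Original rotor: r = 80 mm = 8.0 cm
RCF_original = 1.118 × 10⁻⁵ × 8 × (16490)² = 1.118 × 10⁻⁵ × 8 × 271,920,100 ≈ 24,320.5 × g
Target RCF = 3 × 24,320.5 ≈ 72,961.5 × g
Your rotor: r = 9.5 / 2 = 4.75 cm
72,961.5 = 1.118 × 10⁻⁵ × 4.75 × N²
N² = 72,961.5 / (5.3105 × 10⁻⁵) = 1,373,910,178
N ≈ √1,373,910,178 ≈ 37,066.3

37070 RPM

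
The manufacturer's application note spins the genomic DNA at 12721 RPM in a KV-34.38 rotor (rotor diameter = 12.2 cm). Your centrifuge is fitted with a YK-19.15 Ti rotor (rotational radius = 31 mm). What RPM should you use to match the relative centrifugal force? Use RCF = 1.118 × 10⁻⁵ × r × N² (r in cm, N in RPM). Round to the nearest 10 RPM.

Original rotor: r = 12.2 / 2 = 6.1 cm
RCF_original = 1.118 × 10⁻⁵ × 6.1 × (12721)² = 1.118 × 10⁻⁵ × 6.1 × 161,823,841 ≈ 11,036.1 × g
Your rotor: r = 31 mm = 3.1 cm
11,036.1 = 1.118 × 10⁻⁵ × 3.1 × N²
N² = 11,036.1 / (3.4658 × 10⁻⁵) = 318,428,646
N ≈ √318,428,646 ≈ 17,844.6

≈ 17840 RPM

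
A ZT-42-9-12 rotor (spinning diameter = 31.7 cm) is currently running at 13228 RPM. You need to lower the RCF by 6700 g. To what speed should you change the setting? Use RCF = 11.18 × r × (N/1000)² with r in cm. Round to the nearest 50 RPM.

r = 31.7 / 2 = 15.85 cm
Current RCF = 11.18 × 15.85 × (13.228)² = 11.18 × 15.85 × 174.979984 ≈ 31,007 × g
Target RCF = 31,007 − 6,700 = 24,307 × g
(N/1000)² = 24,307 / 177.203 = 137.1704
N = 1000 × √137.1704 ≈ 11,712.0

11700 RPM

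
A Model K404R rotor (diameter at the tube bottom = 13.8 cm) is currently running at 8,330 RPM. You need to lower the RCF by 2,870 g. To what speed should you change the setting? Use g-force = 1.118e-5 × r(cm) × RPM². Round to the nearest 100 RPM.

r = 13.8 / 2 = 6.9 cm
Current RCF = 1.118 × 10⁻⁵ × 6.9 × (8330)² = 1.118 × 10⁻⁵ × 6.9 × 69,388,900 ≈ 5,352.8 × g
Target RCF = 5,352.8 − 2,870 = 2,482.8 × g
N² = 2,482.8 / (7.7142 × 10⁻⁵) = 32,184,802
N ≈ √32,184,802 ≈ 5,673.2

≈ 5700 RPM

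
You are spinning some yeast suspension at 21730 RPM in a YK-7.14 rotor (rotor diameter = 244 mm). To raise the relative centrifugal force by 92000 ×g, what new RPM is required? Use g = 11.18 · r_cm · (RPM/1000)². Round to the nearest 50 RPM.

≈ 33850 RPM

r = 244 mm / 2 = 122 mm = 12.2 cm
Current RCF = 11.18 × 12.2 × (21.73)² = 11.18 × 12.2 × 472.1929 ≈ 64,405.2 × g
Target RCF = 64,405.2 + 92,000 = 156,405.2 × g
(N/1000)² = 156,405.2 / 136.396 = 1146.699
N = 1000 × √1146.699 ≈ 33,862.9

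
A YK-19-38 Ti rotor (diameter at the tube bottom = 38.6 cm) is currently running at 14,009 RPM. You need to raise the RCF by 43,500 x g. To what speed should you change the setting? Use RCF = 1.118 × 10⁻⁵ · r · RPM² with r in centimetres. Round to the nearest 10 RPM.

≈ 19950 RPM

r = 38.6 / 2 = 19.3 cm
Current RCF = 1.118 × 10⁻⁵ × 19.3 × (14009)² = 1.118 × 10⁻⁵ × 19.3 × 196,252,081 ≈ 42,346.1 × g
Target RCF = 42,346.1 + 43,500 = 85,846.1 × g
N² = 85,846.1 / (21.5774 × 10⁻⁵) = 397,851,919
N ≈ √397,851,919 ≈ 19,946.2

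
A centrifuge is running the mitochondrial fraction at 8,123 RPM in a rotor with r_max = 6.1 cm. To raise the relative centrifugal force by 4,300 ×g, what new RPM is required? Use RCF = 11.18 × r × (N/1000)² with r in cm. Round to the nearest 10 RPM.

≈ 11360 RPM

Current RCF = 11.18 × 6.1 × (8.123)² = 11.18 × 6.1 × 65.983129 ≈ 4,499.9 × g
Target RCF = 4,499.9 + 4,300 = 8,799.9 × g
(N/1000)² = 8,799.9 / 68.198 = 129.0346
N = 1000 × √129.0346 ≈ 11,359.3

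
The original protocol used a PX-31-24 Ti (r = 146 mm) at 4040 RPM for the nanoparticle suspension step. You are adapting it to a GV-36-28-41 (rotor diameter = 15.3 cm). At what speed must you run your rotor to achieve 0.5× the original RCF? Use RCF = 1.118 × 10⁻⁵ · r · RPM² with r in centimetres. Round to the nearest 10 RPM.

Original rotor: r = 146 mm = 14.6 cm
RCF_original = 1.118 × 10⁻⁵ × 14.6 × (4040)² = 1.118 × 10⁻⁵ × 14.6 × 16,321,600 ≈ 2,664.1 × g
Target RCF = 0.5 × 2,664.1 ≈ 1,332 × g
Your rotor: r = 15.3 / 2 = 7.65 cm
1,332 = 1.118 × 10⁻⁵ × 7.65 × N²
N² = 1,332 / (8.5527 × 10⁻⁵) = 15,574,029
N ≈ √15,574,029 ≈ 3,946.4

≈ 3950 RPM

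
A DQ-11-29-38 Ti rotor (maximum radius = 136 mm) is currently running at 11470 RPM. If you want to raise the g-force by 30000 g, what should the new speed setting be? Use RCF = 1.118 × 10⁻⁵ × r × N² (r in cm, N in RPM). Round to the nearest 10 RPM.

r = 136 mm = 13.6 cm
Current RCF = 1.118 × 10⁻⁵ × 13.6 × (11470)² = 1.118 × 10⁻⁵ × 13.6 × 131,560,900 ≈ 20,003.6 × g
Target RCF = 20,003.6 + 30,000 = 50,003.6 × g
N² = 50,003.6 / (15.2048 × 10⁻⁵) = 328,867,200
N ≈ √328,867,200 ≈ 18,134.7

≈ 18130 RPM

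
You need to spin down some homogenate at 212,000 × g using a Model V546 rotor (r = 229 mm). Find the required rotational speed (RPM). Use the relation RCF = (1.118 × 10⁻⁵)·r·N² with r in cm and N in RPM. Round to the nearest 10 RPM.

r = 229 mm = 22.9 cm
RCF = 1.118 × 10⁻⁵ × r × N²
212,000 = 1.118 × 10⁻⁵ × 22.9 × N²
N² = 212,000 / (25.6022 × 10⁻⁵) = 828,053,839
N ≈ √828,053,839 ≈ 28,775.9

N ≈ 28780 RPM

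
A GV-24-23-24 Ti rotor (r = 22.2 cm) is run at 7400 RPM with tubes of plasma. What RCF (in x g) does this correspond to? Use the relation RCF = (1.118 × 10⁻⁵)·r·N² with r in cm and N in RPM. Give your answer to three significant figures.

≈ 13600 x g

RCF = 1.118 × 10⁻⁵ × 22.2 × (7400)² = 1.118 × 10⁻⁵ × 22.2 × 54,760,000 ≈ 13,591.2 × g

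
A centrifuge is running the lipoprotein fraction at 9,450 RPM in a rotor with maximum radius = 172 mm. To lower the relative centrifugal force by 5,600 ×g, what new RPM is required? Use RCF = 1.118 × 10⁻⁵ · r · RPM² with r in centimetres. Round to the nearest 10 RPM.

r = 172 mm = 17.2 cm
Current RCF = 1.118 × 10⁻⁵ × 17.2 × (9450)² = 1.118 × 10⁻⁵ × 17.2 × 89,302,500 ≈ 17,172.5 × g
Target RCF = 17,172.5 − 5,600 = 11,572.5 × g
N² = 11,572.5 / (19.2296 × 10⁻⁵) = 60,180,659
N ≈ √60,180,659 ≈ 7,757.6

7760 RPM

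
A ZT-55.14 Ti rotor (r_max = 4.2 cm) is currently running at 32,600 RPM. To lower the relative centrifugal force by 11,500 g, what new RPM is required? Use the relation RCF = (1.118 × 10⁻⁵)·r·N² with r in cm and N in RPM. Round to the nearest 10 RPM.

≈ 28600 RPM

Current RCF = 1.118 × 10⁻⁵ × 4.2 × (32600)² = 1.118 × 10⁻⁵ × 4.2 × 1,062,760,000 ≈ 49,903 × g
Target RCF = 49,903 − 11,500 = 38,403 × g
N² = 38,403 / (4.6956 × 10⁻⁵) = 817,850,754
N ≈ √817,850,754 ≈ 28,598.1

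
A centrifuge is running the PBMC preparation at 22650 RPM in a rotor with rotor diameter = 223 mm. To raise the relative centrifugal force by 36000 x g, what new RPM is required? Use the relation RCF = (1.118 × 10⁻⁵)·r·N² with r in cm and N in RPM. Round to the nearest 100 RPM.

r = 223 mm / 2 = 111.5 mm = 11.15 cm
Current RCF = 1.118 × 10⁻⁵ × 11.15 × (22650)² = 1.118 × 10⁻⁵ × 11.15 × 513,022,500 ≈ 63,951.8 × g
Target RCF = 63,951.8 + 36,000 = 99,951.8 × g
N² = 99,951.8 / (12.4657 × 10⁻⁵) = 801,814,579
N ≈ √801,814,579 ≈ 28,316.3

N₂ ≈ 28300 RPM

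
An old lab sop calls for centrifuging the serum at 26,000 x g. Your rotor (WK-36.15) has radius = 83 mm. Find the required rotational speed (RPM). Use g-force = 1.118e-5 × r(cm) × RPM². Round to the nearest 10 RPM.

r = 83 mm = 8.3 cm
RCF = 1.118 × 10⁻⁵ × r × N²
26,000 = 1.118 × 10⁻⁵ × 8.3 × N²
N² = 26,000 / (9.2794 × 10⁻⁵) = 280,190,530
N ≈ √280,190,530 ≈ 16,738.9

≈ 16740 RPM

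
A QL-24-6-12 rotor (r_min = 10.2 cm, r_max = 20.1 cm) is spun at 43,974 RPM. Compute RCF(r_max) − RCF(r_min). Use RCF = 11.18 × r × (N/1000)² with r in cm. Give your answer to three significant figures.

RCF_max = 11.18 × 20.1 × (43.974)² = 11.18 × 20.1 × 1,933.712676 ≈ 434,540 × g
RCF_min = 11.18 × 10.2 × (43.974)² = 11.18 × 10.2 × 1,933.712676 ≈ 220,512.9 × g
ΔRCF = 434,540 − 220,512.9 = 214,027.1

ΔRCF ≈ 214000 x g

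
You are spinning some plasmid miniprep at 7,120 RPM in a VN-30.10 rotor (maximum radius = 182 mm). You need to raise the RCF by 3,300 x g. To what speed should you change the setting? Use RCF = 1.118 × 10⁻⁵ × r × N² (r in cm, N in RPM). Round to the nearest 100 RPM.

N₂ ≈ 8200 RPM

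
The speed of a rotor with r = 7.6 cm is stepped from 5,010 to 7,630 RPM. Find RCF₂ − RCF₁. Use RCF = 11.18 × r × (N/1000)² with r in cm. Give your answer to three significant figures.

RCF₁ = 11.18 × 7.6 × (5.01)² = 11.18 × 7.6 × 25.1001 ≈ 2,132.7 × g
RCF₂ = 11.18 × 7.6 × (7.63)² = 11.18 × 7.6 × 58.2169 ≈ 4,946.6 × g
Increase = 4,946.6 − 2,132.7 = 2,813.9

2810 × g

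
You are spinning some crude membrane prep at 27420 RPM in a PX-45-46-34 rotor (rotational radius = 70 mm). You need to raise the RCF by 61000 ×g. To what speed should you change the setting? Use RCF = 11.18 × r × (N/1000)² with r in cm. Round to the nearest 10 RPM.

r = 70 mm = 7.0 cm
Current RCF = 11.18 × 7 × (27.42)² = 11.18 × 7 × 751.8564 ≈ 58,840.3 × g
Target RCF = 58,840.3 + 61,000 = 119,840.3 × g
(N/1000)² = 119,840.3 / 78.26 = 1531.31
N = 1000 × √1531.31 ≈ 39,132.0

≈ 39130 RPM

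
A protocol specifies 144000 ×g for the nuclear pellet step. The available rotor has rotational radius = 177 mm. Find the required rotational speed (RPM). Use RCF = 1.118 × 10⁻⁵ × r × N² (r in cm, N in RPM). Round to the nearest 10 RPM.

N ≈ 26980 RPM

r = 177 mm = 17.7 cm
144,000 = 1.118 × 10⁻⁵ × 17.7 × N²
N² = 144,000 / (19.7886 × 10⁻⁵) = 727,691,701
N ≈ √727,691,701 ≈ 26,975.8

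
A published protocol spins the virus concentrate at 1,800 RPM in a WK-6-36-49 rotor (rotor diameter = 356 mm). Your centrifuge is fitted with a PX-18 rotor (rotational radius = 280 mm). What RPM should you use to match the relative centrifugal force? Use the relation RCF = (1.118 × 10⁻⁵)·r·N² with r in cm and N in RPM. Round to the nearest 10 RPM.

Original rotor: r = 356 mm / 2 = 178 mm = 17.8 cm
RCF_original = 1.118 × 10⁻⁵ × 17.8 × (1800)² = 1.118 × 10⁻⁵ × 17.8 × 3,240,000 ≈ 644.8 × g
Your rotor: r = 280 mm = 28.0 cm
644.8 = 1.118 × 10⁻⁵ × 28 × N²
N² = 644.8 / (31.304 × 10⁻⁵) = 2,059,801
N ≈ √2,059,801 ≈ 1,435.2

1440 RPM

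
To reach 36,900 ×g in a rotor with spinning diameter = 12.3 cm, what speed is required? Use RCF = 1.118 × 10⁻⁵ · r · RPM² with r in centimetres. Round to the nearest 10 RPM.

≈ 23170 RPM

r = 12.3 / 2 = 6.15 cm
36,900 = 1.118 × 10⁻⁵ × 6.15 × N²
N² = 36,900 / (6.8757 × 10⁻⁵) = 536,672,630
N ≈ √536,672,630 ≈ 23,166.2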